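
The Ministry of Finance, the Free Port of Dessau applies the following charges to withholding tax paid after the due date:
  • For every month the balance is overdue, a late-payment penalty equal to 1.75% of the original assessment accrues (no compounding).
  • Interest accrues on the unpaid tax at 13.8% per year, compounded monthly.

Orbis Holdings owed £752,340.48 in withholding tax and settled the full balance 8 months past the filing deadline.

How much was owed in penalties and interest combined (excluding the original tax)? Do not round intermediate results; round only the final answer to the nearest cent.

£177,393.91

Late-payment penalty: 8 × 1.75% × £752,340.48 = £105,327.67…
Interest (13.8%/yr ÷ 12 = 1.15%/month): £752,340.48 × ((1 + 0.0115)^8 − 1) = £72,066.2467…
Penalties + interest = £105,327.6672 + £72,066.2467… = £177,393.91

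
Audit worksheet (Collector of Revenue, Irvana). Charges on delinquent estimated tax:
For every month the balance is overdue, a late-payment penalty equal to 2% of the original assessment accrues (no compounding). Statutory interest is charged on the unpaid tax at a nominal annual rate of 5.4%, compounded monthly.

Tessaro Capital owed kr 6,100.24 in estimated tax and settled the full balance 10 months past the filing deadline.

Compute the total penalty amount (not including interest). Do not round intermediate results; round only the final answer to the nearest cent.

kr 1,220.05

Late-payment penalty = 2% × kr 6,100.24 × 10 mo = kr 1,220.05…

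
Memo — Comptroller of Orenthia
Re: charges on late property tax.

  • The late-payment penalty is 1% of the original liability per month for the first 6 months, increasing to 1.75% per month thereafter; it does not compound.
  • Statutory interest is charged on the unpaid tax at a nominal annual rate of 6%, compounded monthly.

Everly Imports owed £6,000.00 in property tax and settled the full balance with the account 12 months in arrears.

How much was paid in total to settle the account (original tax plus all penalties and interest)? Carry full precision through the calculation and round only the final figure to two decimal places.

Penalty, months 1–6: 6 × 1% × £6,000.00 = £360.00
Penalty, months 7–12: 6 × 1.75% × £6,000.00 = £630.00
Interest (6%/yr ÷ 12 = 0.5%/month): £6,000.00 × ((1 + 0.005)^12 − 1) = £370.0669…
Total = £6,000.00 + £990.0000 + £370.0669… = £7,360.07

£7,360.07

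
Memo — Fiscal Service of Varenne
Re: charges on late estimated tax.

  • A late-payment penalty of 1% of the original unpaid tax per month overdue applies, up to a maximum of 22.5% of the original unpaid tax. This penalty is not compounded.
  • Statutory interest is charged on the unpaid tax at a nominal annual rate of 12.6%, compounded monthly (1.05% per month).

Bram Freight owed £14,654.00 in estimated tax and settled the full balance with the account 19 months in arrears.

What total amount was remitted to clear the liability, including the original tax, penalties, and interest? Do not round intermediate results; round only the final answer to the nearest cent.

£20,655.15

Penalty: 19 × 1% × £14,654.00 = £2,784.26 (below the 22.5% cap of £3,297.15)
Interest: £14,654.00 × ((1 + 0.0105)^19 − 1) = £14,654.00 × 0.2195231… = £3,216.8918…
Total = £14,654.00 + £2,784.2600 + £3,216.8918… = £20,655.15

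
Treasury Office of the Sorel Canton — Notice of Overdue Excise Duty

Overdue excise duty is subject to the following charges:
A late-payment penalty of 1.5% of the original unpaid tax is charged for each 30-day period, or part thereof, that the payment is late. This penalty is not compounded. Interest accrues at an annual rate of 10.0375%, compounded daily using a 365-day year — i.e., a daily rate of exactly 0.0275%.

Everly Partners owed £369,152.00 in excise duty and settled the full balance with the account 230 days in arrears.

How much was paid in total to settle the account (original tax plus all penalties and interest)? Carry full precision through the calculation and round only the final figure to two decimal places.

£437,549.91

Penalty periods: ⌈230/30⌉ = 8; penalty = 8 × 1.5% × £369,152.00 = £44,298.24
Interest: £369,152.00 × ((1 + 0.000275)^230 − 1) = £369,152.00 × 0.06528387… = £24,099.6698…
Total = £369,152.00 + £44,298.2400 + £24,099.6698… = £437,549.91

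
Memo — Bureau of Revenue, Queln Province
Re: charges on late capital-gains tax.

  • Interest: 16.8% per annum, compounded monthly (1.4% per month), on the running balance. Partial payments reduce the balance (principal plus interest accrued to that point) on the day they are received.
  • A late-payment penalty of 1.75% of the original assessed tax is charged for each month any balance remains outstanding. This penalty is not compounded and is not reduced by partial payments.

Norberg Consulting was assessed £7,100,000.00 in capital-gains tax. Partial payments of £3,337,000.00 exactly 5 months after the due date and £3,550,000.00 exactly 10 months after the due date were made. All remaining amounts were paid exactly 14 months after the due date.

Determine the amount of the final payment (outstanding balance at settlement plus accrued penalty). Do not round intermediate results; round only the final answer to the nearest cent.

Balance at month 5: £7,100,000.0000 × (1 + 0.014)^5 = £7,611,112.1916…
After £3,337,000.00 payment: £7,611,112.1916… − £3,337,000.00 = £4,274,112.1916…
Balance at month 10: £4,274,112.1916… × (1 + 0.014)^5 = £4,581,795.4098…
After £3,550,000.00 payment: £4,581,795.4098… − £3,550,000.00 = £1,031,795.4098…
Balance at month 14: £1,031,795.4098… × (1 + 0.014)^4 = £1,090,800.7088…
Penalty: 14 × 1.75% × £7,100,000.00 = £1,739,500.00
Final settlement = outstanding balance + penalty = £1,090,800.7088… + £1,739,500.00 = £2,830,300.71

£2,830,300.71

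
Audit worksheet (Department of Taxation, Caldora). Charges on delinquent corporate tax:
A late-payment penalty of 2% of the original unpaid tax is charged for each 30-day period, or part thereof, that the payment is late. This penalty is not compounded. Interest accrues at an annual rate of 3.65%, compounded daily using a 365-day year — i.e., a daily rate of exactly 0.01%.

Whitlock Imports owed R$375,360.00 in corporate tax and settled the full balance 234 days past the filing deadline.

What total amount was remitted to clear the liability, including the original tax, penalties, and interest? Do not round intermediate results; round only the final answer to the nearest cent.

Penalty periods: ⌈234/30⌉ = 8; penalty = 8 × 2% × R$375,360.00 = R$60,057.60
Interest: R$375,360.00 × ((1 + 0.0001)^234 − 1) = R$375,360.00 × 0.02367473… = R$8,886.5468…
Total = R$375,360.00 + R$60,057.6000 + R$8,886.5468… = R$444,304.15

R$444,304.15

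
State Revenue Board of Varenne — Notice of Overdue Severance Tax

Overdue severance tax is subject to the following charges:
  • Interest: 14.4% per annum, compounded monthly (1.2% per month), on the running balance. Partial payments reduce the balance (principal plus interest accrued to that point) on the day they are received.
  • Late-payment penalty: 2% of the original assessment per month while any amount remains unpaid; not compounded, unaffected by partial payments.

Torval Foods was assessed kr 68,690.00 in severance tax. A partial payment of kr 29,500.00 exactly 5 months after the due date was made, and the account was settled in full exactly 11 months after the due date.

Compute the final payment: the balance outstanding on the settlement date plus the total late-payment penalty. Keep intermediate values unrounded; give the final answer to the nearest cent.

Balance at month 5: kr 68,690.0000 × (1 + 0.012)^5 = kr 72,911.5077…
After kr 29,500.00 payment: kr 72,911.5077… − kr 29,500.00 = kr 43,411.5077…
Balance at month 11: kr 43,411.5077… × (1 + 0.012)^6 = kr 46,632.4190…
Penalty: 11 × 2% × kr 68,690.00 = kr 15,111.80
Final settlement = outstanding balance + penalty = kr 46,632.4190… + kr 15,111.80 = kr 61,744.22

kr 61,744.22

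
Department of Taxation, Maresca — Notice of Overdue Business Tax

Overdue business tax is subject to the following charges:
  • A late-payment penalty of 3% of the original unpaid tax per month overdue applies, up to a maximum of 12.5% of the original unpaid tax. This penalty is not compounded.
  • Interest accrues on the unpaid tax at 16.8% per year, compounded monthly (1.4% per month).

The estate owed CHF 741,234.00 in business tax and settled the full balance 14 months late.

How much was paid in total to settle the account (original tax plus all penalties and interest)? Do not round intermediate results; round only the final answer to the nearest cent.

Penalty (uncapped): 14 × 3% × CHF 741,234.00 = CHF 311,318.28; cap = 12.5% × CHF 741,234.00 = CHF 92,654.25 → penalty = CHF 92,654.25
Interest: CHF 741,234.00 × ((1 + 0.014)^14 − 1) = CHF 741,234.00 × 0.2148744… = CHF 159,272.1889…
Total = CHF 741,234.00 + CHF 92,654.2500 + CHF 159,272.1889… = CHF 993,160.44

CHF 993,160.44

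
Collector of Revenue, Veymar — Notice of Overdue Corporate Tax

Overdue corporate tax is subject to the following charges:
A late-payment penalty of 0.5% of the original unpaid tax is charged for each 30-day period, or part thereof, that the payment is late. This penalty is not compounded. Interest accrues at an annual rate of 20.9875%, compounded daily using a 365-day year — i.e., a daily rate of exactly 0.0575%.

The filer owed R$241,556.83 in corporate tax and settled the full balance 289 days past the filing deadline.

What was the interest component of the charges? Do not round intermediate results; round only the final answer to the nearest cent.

Interest: R$241,556.83 × ((1 + 0.000575)^289 − 1) = R$241,556.83 × 0.18072333… = R$43,654.9549…

R$43,654.95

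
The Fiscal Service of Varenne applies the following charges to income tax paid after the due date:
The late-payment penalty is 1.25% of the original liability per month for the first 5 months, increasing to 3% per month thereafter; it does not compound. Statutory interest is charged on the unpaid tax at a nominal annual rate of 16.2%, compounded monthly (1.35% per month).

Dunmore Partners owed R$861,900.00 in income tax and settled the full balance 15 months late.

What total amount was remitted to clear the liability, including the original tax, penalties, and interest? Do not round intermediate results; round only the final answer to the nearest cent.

R$1,366,372.17

Penalty, months 1–5: 5 × 1.25% × R$861,900.00 = R$53,868.75
Penalty, months 6–15: 10 × 3% × R$861,900.00 = R$258,570.00
Interest: R$861,900.00 × ((1 + 0.0135)^15 − 1) = R$861,900.00 × 0.2228024… = R$192,033.4201…
Total = R$861,900.00 + R$312,438.7500 + R$192,033.4201… = R$1,366,372.17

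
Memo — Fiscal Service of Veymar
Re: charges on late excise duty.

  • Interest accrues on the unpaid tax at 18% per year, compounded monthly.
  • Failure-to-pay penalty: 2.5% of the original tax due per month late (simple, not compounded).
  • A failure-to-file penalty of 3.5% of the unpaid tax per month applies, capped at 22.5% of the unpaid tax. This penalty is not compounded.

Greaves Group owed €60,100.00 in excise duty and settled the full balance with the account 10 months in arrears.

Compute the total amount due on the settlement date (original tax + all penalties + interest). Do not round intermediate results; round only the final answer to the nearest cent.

Failure-to-file: 10 × 3.5% × €60,100.00 = €21,035.00, capped at 22.5% × €60,100.00 = €13,522.50
Failure-to-pay penalty = 2.5% × €60,100.00 × 10 mo = €15,025.00
Interest (18%/yr ÷ 12 = 1.5%/month): €60,100.00 × ((1 + 0.015)^10 − 1) = €9,648.5036…
Total = €60,100.00 + €28,547.5000 + €9,648.5036… = €98,296.00

€98,296.00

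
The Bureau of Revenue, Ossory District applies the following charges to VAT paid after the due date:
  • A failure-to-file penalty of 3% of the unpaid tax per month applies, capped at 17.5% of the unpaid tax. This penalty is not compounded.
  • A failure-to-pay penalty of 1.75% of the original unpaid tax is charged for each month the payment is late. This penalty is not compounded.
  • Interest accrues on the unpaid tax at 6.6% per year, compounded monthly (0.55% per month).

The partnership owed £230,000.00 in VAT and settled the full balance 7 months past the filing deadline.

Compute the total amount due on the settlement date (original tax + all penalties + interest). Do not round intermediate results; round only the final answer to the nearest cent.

Failure-to-file: 7 × 3% × £230,000.00 = £48,300.00, capped at 17.5% × £230,000.00 = £40,250.00
Failure-to-pay penalty = 1.75% × £230,000.00 × 7 mo = £28,175.00
Interest: £230,000.00 × ((1 + 0.0055)^7 − 1) = £230,000.00 × 0.0391411… = £9,002.4542…
Total = £230,000.00 + £68,425.0000 + £9,002.4542… = £307,427.45

£307,427.45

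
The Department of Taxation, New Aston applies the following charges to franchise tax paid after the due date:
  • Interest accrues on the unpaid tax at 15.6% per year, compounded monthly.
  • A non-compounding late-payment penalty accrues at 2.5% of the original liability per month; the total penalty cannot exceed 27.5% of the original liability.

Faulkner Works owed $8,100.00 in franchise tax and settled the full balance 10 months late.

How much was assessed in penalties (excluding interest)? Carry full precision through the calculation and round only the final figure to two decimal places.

Penalty: 10 × 2.5% × $8,100.00 = $2,025.00 (below the 27.5% cap of $2,227.50)

$2,025.00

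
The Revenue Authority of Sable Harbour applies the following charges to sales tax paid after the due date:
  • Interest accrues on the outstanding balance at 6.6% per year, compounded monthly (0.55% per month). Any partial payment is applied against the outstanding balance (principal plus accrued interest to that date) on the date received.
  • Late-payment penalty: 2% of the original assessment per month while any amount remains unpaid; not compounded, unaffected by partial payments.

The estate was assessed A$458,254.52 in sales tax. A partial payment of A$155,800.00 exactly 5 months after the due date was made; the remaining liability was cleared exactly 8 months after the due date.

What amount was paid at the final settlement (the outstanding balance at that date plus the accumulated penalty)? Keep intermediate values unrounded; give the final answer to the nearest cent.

A$393,746.02

Balance at month 5: A$458,254.5200 × (1 + 0.0055)^5 = A$470,995.9058…
After A$155,800.00 payment: A$470,995.9058… − A$155,800.00 = A$315,195.9058…
Balance at month 8: A$315,195.9058… × (1 + 0.0055)^3 = A$320,425.2947…
Penalty: 8 × 2% × A$458,254.52 = A$73,320.72…
Final settlement = outstanding balance + penalty = A$320,425.2947… + A$73,320.72… = A$393,746.02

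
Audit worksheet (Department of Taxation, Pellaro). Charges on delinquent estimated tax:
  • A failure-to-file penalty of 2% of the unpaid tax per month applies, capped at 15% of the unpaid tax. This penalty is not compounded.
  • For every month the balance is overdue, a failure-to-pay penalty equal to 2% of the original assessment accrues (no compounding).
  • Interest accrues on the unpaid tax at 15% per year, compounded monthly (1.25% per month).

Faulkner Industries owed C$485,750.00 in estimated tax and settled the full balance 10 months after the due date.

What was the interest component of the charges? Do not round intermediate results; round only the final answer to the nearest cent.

Interest: C$485,750.00 × ((1 + 0.0125)^10 − 1) = C$485,750.00 × 0.1322708… = C$64,250.5555…

C$64,250.56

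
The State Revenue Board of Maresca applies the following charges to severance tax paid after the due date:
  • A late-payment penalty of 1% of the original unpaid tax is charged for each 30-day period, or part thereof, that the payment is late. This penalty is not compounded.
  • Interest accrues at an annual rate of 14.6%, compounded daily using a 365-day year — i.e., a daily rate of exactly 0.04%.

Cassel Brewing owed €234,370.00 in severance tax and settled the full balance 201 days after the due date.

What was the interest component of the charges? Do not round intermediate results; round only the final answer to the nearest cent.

€19,617.48

Interest: €234,370.00 × ((1 + 0.0004)^201 − 1) = €234,370.00 × 0.08370305… = €19,617.4833…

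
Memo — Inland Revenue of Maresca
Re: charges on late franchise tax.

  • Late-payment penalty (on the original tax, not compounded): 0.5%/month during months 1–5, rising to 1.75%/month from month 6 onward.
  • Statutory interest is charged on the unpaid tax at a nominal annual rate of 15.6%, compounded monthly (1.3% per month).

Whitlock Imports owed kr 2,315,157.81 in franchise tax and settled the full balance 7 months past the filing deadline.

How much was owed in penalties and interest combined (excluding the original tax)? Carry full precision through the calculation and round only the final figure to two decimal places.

kr 357,985.68

Penalty, months 1–5: 5 × 0.5% × kr 2,315,157.81 = kr 57,878.95…
Penalty, months 6–7: 2 × 1.75% × kr 2,315,157.81 = kr 81,030.52…
Interest: kr 2,315,157.81 × ((1 + 0.013)^7 − 1) = kr 2,315,157.81 × 0.0946269… = kr 219,076.2123…
Penalties + interest = kr 138,909.4686 + kr 219,076.2123… = kr 357,985.68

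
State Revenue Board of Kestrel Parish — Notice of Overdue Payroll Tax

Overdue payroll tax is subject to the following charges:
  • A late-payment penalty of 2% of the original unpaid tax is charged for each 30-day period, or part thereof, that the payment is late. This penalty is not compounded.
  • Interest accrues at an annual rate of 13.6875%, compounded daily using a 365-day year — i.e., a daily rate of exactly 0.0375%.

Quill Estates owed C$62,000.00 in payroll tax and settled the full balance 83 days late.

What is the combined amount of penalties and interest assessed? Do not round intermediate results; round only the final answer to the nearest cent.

Penalty periods: ⌈83/30⌉ = 3; penalty = 3 × 2% × C$62,000.00 = C$3,720.00
Interest: C$62,000.00 × ((1 + 0.000375)^83 − 1) = C$62,000.00 × 0.03160843… = C$1,959.7226…
Penalties + interest = C$3,720.0000 + C$1,959.7226… = C$5,679.72

C$5,679.72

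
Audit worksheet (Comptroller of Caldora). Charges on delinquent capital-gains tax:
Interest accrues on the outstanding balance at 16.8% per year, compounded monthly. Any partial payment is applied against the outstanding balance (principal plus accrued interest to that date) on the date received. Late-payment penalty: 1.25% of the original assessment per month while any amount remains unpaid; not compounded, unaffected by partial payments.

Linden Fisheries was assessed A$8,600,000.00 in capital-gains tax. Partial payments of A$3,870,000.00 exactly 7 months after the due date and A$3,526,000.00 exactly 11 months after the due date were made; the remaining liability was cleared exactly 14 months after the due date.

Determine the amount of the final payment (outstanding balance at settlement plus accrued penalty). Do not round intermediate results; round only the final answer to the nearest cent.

A$4,011,178.78

Monthly rate = 16.8% ÷ 12 = 1.4%
Balance at month 7: A$8,600,000.0000 × (1 + 0.014)^7 = A$9,479,035.2048…
After A$3,870,000.00 payment: A$9,479,035.2048… − A$3,870,000.00 = A$5,609,035.2048…
Balance at month 11: A$5,609,035.2048… × (1 + 0.014)^4 = A$5,929,799.1819…
After A$3,526,000.00 payment: A$5,929,799.1819… − A$3,526,000.00 = A$2,403,799.1819…
Balance at month 14: A$2,403,799.1819… × (1 + 0.014)^3 = A$2,506,178.7775…
Penalty: 14 × 1.25% × A$8,600,000.00 = A$1,505,000.00
Final settlement = outstanding balance + penalty = A$2,506,178.7775… + A$1,505,000.00 = A$4,011,178.78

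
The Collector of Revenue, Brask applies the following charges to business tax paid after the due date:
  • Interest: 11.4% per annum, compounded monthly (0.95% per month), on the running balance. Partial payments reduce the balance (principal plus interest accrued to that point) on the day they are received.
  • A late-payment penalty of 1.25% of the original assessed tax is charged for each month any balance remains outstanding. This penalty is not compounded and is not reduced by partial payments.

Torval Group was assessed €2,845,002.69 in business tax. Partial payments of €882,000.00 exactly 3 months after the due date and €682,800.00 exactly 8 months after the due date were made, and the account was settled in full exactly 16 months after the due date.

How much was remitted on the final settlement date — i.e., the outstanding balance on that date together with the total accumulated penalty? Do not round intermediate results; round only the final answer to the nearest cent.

Balance at month 3: €2,845,002.6900 × (1 + 0.0095)^3 = €2,926,857.9904…
After €882,000.00 payment: €2,926,857.9904… − €882,000.00 = €2,044,857.9904…
Balance at month 8: €2,044,857.9904… × (1 + 0.0095)^5 = €2,143,851.8448…
After €682,800.00 payment: €2,143,851.8448… − €682,800.00 = €1,461,051.8448…
Balance at month 16: €1,461,051.8448… × (1 + 0.0095)^8 = €1,575,854.8519…
Penalty: 16 × 1.25% × €2,845,002.69 = €569,000.54…
Final settlement = outstanding balance + penalty = €1,575,854.8519… + €569,000.54… = €2,144,855.39

€2,144,855.39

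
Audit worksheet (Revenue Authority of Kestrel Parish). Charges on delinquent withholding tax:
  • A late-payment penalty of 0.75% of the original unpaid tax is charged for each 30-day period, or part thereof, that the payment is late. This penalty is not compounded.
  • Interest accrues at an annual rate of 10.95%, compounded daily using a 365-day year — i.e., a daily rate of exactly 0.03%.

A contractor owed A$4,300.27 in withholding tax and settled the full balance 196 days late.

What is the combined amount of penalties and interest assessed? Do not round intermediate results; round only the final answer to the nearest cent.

Penalty periods: ⌈196/30⌉ = 7; penalty = 7 × 0.75% × A$4,300.27 = A$225.76…
Interest: A$4,300.27 × ((1 + 0.0003)^196 − 1) = A$4,300.27 × 0.06055375… = A$260.3975…
Penalties + interest = A$225.7642… + A$260.3975… = A$486.16

A$486.16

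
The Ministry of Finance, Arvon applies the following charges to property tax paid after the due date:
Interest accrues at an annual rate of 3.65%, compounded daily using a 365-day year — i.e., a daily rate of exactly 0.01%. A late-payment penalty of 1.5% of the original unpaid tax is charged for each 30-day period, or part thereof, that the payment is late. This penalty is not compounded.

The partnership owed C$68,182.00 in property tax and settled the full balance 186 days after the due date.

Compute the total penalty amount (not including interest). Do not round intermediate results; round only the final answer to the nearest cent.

C$7,159.11

Penalty periods: ⌈186/30⌉ = 7; penalty = 7 × 1.5% × C$68,182.00 = C$7,159.11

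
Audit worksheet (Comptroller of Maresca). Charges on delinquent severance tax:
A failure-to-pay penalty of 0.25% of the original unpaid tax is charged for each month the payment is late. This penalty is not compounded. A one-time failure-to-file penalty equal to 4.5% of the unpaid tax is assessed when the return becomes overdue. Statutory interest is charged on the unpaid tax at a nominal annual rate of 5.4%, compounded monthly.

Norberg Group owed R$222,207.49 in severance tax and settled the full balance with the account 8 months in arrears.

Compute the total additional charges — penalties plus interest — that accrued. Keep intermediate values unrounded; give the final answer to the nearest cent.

Failure-to-file penalty: 4.5% × R$222,207.49 = R$9,999.34…
Failure-to-pay penalty: 8 × 0.25% × R$222,207.49 = R$4,444.15…
Interest (5.4%/yr ÷ 12 = 0.45%/month): R$222,207.49 × ((1 + 0.0045)^8 − 1) = R$8,126.6016…
Penalties + interest = R$14,443.4869… + R$8,126.6016… = R$22,570.09

R$22,570.09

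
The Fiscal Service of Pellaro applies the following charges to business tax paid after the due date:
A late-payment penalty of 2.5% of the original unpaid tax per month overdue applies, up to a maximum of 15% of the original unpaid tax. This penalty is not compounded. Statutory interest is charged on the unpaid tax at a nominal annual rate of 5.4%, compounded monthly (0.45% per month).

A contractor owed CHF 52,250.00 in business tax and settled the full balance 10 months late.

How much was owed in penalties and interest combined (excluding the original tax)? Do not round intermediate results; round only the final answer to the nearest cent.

CHF 10,236.94

Penalty (uncapped): 10 × 2.5% × CHF 52,250.00 = CHF 13,062.50; cap = 15% × CHF 52,250.00 = CHF 7,837.50 → penalty = CHF 7,837.50
Interest: CHF 52,250.00 × ((1 + 0.0045)^10 − 1) = CHF 52,250.00 × 0.0459223… = CHF 2,399.4387…
Penalties + interest = CHF 7,837.5000 + CHF 2,399.4387… = CHF 10,236.94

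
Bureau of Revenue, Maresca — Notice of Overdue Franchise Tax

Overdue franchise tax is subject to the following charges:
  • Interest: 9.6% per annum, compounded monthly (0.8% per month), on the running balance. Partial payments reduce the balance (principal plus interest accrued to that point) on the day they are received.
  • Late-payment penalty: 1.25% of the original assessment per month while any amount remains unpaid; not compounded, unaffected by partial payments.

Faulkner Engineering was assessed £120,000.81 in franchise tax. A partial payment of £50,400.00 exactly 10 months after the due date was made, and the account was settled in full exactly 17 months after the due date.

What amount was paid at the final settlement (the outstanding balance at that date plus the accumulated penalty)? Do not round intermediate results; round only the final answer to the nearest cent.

£109,617.51

Balance at month 10: £120,000.8100 × (1 + 0.008)^10 = £129,953.9542…
After £50,400.00 payment: £129,953.9542… − £50,400.00 = £79,553.9542…
Balance at month 17: £79,553.9542… × (1 + 0.008)^7 = £84,117.3332…
Penalty: 17 × 1.25% × £120,000.81 = £25,500.17…
Final settlement = outstanding balance + penalty = £84,117.3332… + £25,500.17… = £109,617.51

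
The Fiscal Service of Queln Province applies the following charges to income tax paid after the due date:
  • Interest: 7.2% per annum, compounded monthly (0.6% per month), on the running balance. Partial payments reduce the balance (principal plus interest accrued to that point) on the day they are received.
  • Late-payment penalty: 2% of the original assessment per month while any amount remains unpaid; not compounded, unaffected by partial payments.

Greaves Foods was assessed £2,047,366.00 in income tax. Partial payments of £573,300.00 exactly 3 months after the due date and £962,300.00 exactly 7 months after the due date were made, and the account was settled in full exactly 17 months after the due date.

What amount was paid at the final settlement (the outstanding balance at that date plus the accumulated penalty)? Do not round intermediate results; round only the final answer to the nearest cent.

Balance at month 3: £2,047,366.0000 × (1 + 0.006)^3 = £2,084,440.1458…
After £573,300.00 payment: £2,084,440.1458… − £573,300.00 = £1,511,140.1458…
Balance at month 7: £1,511,140.1458… × (1 + 0.006)^4 = £1,547,735.2231…
After £962,300.00 payment: £1,547,735.2231… − £962,300.00 = £585,435.2231…
Balance at month 17: £585,435.2231… × (1 + 0.006)^10 = £621,525.0765…
Penalty: 17 × 2% × £2,047,366.00 = £696,104.44
Final settlement = outstanding balance + penalty = £621,525.0765… + £696,104.44 = £1,317,629.52

£1,317,629.52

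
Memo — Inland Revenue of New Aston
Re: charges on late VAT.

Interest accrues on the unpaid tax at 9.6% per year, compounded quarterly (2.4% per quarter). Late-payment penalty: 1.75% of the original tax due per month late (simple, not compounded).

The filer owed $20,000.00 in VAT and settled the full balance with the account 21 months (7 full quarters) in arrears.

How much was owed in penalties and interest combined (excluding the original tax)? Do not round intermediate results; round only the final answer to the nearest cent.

$10,961.83

Late-payment penalty: 21 × 1.75% × $20,000.00 = $7,350.00
Interest: $20,000.00 × ((1 + 0.024)^7 − 1) = $20,000.00 × 0.1805916… = $3,611.8324…
Penalties + interest = $7,350.0000 + $3,611.8324… = $10,961.83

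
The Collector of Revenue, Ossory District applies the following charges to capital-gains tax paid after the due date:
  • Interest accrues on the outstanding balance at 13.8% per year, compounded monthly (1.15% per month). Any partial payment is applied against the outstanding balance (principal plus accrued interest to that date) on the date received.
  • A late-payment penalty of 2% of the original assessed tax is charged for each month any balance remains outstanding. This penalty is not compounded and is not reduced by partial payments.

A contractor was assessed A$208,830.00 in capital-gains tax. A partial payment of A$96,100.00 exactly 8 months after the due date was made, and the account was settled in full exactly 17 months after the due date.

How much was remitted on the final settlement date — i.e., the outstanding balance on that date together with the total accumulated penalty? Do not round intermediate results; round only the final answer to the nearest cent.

A$218,123.04

Balance at month 8: A$208,830.0000 × (1 + 0.0115)^8 = A$228,833.7014…
After A$96,100.00 payment: A$228,833.7014… − A$96,100.00 = A$132,733.7014…
Balance at month 17: A$132,733.7014… × (1 + 0.0115)^9 = A$147,120.8377…
Penalty: 17 × 2% × A$208,830.00 = A$71,002.20
Final settlement = outstanding balance + penalty = A$147,120.8377… + A$71,002.20 = A$218,123.04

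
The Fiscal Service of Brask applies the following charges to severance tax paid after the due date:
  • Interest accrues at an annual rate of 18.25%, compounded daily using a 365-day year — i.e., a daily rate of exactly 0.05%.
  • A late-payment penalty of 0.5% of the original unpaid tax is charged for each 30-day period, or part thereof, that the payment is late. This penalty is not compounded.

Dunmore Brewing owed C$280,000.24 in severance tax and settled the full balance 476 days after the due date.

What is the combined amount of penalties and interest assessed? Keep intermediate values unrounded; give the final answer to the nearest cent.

Penalty periods: ⌈476/30⌉ = 16; penalty = 16 × 0.5% × C$280,000.24 = C$22,400.02…
Interest: C$280,000.24 × ((1 + 0.0005)^476 − 1) = C$280,000.24 × 0.26863373… = C$75,217.5094…
Penalties + interest = C$22,400.0192 + C$75,217.5094… = C$97,617.53

C$97,617.53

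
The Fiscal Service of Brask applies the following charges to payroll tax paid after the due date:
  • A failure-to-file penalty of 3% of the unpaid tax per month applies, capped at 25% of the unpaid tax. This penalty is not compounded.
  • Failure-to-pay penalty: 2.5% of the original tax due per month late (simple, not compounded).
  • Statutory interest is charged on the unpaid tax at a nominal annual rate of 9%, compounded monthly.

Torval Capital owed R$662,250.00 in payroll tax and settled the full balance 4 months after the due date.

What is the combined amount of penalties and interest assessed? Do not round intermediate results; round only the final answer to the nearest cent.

R$165,787.13

Failure-to-file: 4 × 3% × R$662,250.00 = R$79,470.00 (under the 25% cap)
Failure-to-pay penalty = 2.5% × R$662,250.00 × 4 mo = R$66,225.00
Interest (9%/yr ÷ 12 = 0.75%/month): R$662,250.00 × ((1 + 0.0075)^4 − 1) = R$20,092.1290…
Penalties + interest = R$145,695.0000 + R$20,092.1290… = R$165,787.13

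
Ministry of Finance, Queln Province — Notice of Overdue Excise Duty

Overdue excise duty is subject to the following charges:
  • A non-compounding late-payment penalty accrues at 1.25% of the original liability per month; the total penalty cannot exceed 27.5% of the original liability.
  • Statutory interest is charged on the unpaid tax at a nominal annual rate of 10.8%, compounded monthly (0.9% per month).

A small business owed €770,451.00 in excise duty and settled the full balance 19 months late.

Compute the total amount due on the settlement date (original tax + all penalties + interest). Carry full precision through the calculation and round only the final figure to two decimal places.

€1,096,416.13

Penalty: 19 × 1.25% × €770,451.00 = €182,982.11… (below the 27.5% cap of €211,874.03…)
Interest: €770,451.00 × ((1 + 0.009)^19 − 1) = €770,451.00 × 0.1855835… = €142,983.0184…
Total = €770,451.00 + €182,982.1125 + €142,983.0184… = €1,096,416.13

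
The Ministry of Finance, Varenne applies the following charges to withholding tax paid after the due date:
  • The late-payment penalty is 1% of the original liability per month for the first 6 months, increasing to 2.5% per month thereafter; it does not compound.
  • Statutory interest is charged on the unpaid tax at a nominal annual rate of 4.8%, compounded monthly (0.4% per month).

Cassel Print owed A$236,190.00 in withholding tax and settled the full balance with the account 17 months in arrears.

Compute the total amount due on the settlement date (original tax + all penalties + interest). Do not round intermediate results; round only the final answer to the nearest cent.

A$331,898.94

Penalty, months 1–6: 6 × 1% × A$236,190.00 = A$14,171.40
Penalty, months 7–17: 11 × 2.5% × A$236,190.00 = A$64,952.25
Interest: A$236,190.00 × ((1 + 0.004)^17 − 1) = A$236,190.00 × 0.0702201… = A$16,585.2938…
Total = A$236,190.00 + A$79,123.6500 + A$16,585.2938… = A$331,898.94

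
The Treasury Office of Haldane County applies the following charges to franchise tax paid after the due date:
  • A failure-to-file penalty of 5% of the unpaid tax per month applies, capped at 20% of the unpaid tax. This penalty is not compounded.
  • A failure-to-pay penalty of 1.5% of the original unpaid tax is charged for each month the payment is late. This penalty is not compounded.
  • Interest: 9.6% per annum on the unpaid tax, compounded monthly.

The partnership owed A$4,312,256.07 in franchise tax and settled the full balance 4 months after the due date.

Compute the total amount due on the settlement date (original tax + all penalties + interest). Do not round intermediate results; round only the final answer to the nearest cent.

A$5,573,099.60

Failure-to-file: 4 × 5% × A$4,312,256.07 = A$862,451.21…, capped at 20% × A$4,312,256.07 = A$862,451.21…
Failure-to-pay penalty: 4 × 1.5% × A$4,312,256.07 = A$258,735.36…
Interest (9.6%/yr ÷ 12 = 0.8%/month): A$4,312,256.07 × ((1 + 0.008)^4 − 1) = A$139,656.9497…
Total = A$4,312,256.07 + A$1,121,186.5782 + A$139,656.9497… = A$5,573,099.60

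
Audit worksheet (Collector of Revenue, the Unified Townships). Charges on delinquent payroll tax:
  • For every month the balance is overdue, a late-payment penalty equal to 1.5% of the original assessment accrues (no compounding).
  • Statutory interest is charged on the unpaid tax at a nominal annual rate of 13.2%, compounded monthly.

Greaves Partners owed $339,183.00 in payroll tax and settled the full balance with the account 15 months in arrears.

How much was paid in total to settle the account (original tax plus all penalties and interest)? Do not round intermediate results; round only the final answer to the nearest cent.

Late-payment penalty = 1.5% × $339,183.00 × 15 mo = $76,316.18…
Interest (13.2%/yr ÷ 12 = 1.1%/month): $339,183.00 × ((1 + 0.011)^15 − 1) = $60,486.8716…
Total = $339,183.00 + $76,316.1750 + $60,486.8716… = $475,986.05

$475,986.05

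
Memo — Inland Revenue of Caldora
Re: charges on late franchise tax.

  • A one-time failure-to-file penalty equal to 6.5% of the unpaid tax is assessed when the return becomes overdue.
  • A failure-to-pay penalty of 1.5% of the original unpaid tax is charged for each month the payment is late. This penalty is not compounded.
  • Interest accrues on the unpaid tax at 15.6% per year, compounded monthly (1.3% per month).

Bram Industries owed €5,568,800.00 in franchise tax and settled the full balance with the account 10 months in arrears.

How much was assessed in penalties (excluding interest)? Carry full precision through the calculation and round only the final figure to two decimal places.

€1,197,292.00

Failure-to-file penalty: 6.5% × €5,568,800.00 = €361,972.00
Failure-to-pay penalty = 1.5% × €5,568,800.00 × 10 mo = €835,320.00
Total penalty = €361,972.00 + €835,320.00 = €1,197,292.00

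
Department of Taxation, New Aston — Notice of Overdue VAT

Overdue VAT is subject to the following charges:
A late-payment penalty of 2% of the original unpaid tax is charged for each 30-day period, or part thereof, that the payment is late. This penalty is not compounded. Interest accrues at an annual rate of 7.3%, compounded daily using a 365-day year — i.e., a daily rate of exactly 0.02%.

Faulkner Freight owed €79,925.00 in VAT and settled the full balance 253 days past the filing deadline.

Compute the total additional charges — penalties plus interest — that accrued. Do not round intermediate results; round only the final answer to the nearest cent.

Penalty periods: ⌈253/30⌉ = 9; penalty = 9 × 2% × €79,925.00 = €14,386.50
Interest: €79,925.00 × ((1 + 0.0002)^253 − 1) = €79,925.00 × 0.05189673… = €4,147.8459…
Penalties + interest = €14,386.5000 + €4,147.8459… = €18,534.35

€18,534.35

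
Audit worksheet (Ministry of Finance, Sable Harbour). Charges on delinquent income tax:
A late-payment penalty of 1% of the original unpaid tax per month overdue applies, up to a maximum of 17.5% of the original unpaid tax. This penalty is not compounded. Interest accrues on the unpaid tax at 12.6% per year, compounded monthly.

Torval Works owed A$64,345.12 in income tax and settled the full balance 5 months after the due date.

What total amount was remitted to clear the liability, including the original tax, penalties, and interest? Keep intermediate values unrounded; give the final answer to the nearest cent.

Penalty: 5 × 1% × A$64,345.12 = A$3,217.26… (below the 17.5% cap of A$11,260.40…)
Interest (12.6%/yr ÷ 12 = 1.05%/month): A$64,345.12 × ((1 + 0.0105)^5 − 1) = A$3,449.8081…
Total = A$64,345.12 + A$3,217.2560 + A$3,449.8081… = A$71,012.18

A$71,012.18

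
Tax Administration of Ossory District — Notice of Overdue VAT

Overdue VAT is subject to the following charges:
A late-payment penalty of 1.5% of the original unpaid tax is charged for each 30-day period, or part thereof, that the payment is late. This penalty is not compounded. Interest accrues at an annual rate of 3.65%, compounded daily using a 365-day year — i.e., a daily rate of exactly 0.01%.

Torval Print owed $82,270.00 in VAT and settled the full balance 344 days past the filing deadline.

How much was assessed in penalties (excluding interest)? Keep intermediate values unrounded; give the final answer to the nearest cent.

$14,808.60

Penalty periods: ⌈344/30⌉ = 12; penalty = 12 × 1.5% × $82,270.00 = $14,808.60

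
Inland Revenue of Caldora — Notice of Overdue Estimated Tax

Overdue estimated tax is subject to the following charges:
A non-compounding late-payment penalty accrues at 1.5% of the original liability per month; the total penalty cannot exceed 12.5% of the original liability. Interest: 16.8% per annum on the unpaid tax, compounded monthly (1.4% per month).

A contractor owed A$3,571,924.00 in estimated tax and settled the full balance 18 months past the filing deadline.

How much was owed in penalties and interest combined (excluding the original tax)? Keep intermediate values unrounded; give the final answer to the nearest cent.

Penalty (uncapped): 18 × 1.5% × A$3,571,924.00 = A$964,419.48; cap = 12.5% × A$3,571,924.00 = A$446,490.50 → penalty = A$446,490.50
Interest: A$3,571,924.00 × ((1 + 0.014)^18 − 1) = A$3,571,924.00 × 0.2843494… = A$1,015,674.4757…
Penalties + interest = A$446,490.5000 + A$1,015,674.4757… = A$1,462,164.98

A$1,462,164.98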